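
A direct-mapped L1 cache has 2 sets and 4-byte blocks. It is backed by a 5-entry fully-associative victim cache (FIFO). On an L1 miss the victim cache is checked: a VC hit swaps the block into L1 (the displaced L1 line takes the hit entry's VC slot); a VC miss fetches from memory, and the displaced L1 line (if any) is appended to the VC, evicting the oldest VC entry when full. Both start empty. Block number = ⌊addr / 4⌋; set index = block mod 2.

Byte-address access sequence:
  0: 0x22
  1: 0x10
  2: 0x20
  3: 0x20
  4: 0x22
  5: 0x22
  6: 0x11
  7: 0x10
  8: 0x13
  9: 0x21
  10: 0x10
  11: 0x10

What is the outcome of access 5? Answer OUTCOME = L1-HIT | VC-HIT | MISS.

OUTCOME = L1-HIT

#0 0x22→b8/s0 MISS; vc=[]
#1 0x10→b4/s0 MISS; vc=[8]
#2 0x20→b8/s0 VC-HIT; vc=[4]
#3 0x20→b8/s0 L1-HIT; vc=[4]
#4 0x22→b8/s0 L1-HIT; vc=[4]
#5 0x22→b8/s0 L1-HIT; vc=[4]
#6 0x11→b4/s0 VC-HIT; vc=[8]
#7 0x10→b4/s0 L1-HIT; vc=[8]
#8 0x13→b4/s0 L1-HIT; vc=[8]
#9 0x21→b8/s0 VC-HIT; vc=[4]
#10 0x10→b4/s0 VC-HIT; vc=[8]
#11 0x10→b4/s0 L1-HIT; vc=[8]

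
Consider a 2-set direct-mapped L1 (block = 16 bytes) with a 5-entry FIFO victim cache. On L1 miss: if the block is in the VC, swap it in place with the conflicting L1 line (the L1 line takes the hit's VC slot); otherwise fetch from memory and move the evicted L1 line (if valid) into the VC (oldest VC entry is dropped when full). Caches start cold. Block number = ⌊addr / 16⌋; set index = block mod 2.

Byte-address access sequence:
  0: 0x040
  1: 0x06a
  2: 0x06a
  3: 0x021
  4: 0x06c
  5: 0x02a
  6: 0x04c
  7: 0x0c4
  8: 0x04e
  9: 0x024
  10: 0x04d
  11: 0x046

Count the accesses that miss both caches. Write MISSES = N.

#0 0x40→b4/s0 MISS; vc=[]
#1 0x6a→b6/s0 MISS; vc=[4]
#2 0x6a→b6/s0 L1-HIT; vc=[4]
#3 0x21→b2/s0 MISS; vc=[4,6]
#4 0x6c→b6/s0 VC-HIT; vc=[4,2]
#5 0x2a→b2/s0 VC-HIT; vc=[4,6]
#6 0x4c→b4/s0 VC-HIT; vc=[2,6]
#7 0xc4→b12/s0 MISS; vc=[2,6,4]
#8 0x4e→b4/s0 VC-HIT; vc=[2,6,12]
#9 0x24→b2/s0 VC-HIT; vc=[4,6,12]
#10 0x4d→b4/s0 VC-HIT; vc=[2,6,12]
#11 0x46→b4/s0 L1-HIT; vc=[2,6,12]

MISSES = 4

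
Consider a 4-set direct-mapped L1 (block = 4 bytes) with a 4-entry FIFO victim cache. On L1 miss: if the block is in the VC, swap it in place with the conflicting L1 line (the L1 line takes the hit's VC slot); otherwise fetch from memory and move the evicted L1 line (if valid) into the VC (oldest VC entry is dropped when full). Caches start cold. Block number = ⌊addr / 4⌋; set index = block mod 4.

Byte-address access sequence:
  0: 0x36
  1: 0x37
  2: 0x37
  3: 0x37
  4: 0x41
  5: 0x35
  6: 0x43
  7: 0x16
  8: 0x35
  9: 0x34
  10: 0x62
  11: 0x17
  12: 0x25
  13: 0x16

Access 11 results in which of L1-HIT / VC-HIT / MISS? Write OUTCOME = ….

OUTCOME = VC-HIT

#0 0x36→b13/s1 MISS; vc=[]
#1 0x37→b13/s1 L1-HIT; vc=[]
#2 0x37→b13/s1 L1-HIT; vc=[]
#3 0x37→b13/s1 L1-HIT; vc=[]
#4 0x41→b16/s0 MISS; vc=[]
#5 0x35→b13/s1 L1-HIT; vc=[]
#6 0x43→b16/s0 L1-HIT; vc=[]
#7 0x16→b5/s1 MISS; vc=[13]
#8 0x35→b13/s1 VC-HIT; vc=[5]
#9 0x34→b13/s1 L1-HIT; vc=[5]
#10 0x62→b24/s0 MISS; vc=[5,16]
#11 0x17→b5/s1 VC-HIT; vc=[13,16]
#12 0x25→b9/s1 MISS; vc=[13,16,5]
#13 0x16→b5/s1 VC-HIT; vc=[13,16,9]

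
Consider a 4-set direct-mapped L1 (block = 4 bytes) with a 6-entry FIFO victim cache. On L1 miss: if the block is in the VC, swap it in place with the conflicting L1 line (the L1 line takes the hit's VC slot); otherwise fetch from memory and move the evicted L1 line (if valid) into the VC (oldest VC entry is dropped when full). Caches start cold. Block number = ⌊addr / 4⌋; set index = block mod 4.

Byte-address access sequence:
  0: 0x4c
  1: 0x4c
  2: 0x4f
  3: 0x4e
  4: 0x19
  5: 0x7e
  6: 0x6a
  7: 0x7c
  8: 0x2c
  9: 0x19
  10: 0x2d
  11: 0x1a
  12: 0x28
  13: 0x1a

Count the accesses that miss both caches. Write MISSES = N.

MISSES = 6

#0 0x4c→b19/s3 MISS; vc=[]
#1 0x4c→b19/s3 L1-HIT; vc=[]
#2 0x4f→b19/s3 L1-HIT; vc=[]
#3 0x4e→b19/s3 L1-HIT; vc=[]
#4 0x19→b6/s2 MISS; vc=[]
#5 0x7e→b31/s3 MISS; vc=[19]
#6 0x6a→b26/s2 MISS; vc=[19,6]
#7 0x7c→b31/s3 L1-HIT; vc=[19,6]
#8 0x2c→b11/s3 MISS; vc=[19,6,31]
#9 0x19→b6/s2 VC-HIT; vc=[19,26,31]
#10 0x2d→b11/s3 L1-HIT; vc=[19,26,31]
#11 0x1a→b6/s2 L1-HIT; vc=[19,26,31]
#12 0x28→b10/s2 MISS; vc=[19,26,31,6]
#13 0x1a→b6/s2 VC-HIT; vc=[19,26,31,10]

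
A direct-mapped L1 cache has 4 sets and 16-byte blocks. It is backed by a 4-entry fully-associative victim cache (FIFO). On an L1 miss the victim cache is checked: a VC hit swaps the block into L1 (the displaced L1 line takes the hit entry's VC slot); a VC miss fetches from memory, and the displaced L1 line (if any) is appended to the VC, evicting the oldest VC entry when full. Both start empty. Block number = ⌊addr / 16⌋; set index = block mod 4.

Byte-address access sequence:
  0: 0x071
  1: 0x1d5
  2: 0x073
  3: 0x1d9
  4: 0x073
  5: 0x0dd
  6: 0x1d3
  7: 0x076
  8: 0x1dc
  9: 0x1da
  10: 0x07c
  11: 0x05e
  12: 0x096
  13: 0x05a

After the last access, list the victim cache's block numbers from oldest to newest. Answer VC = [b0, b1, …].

#0 0x71→b7/s3 MISS; vc=[]
#1 0x1d5→b29/s1 MISS; vc=[]
#2 0x73→b7/s3 L1-HIT; vc=[]
#3 0x1d9→b29/s1 L1-HIT; vc=[]
#4 0x73→b7/s3 L1-HIT; vc=[]
#5 0xdd→b13/s1 MISS; vc=[29]
#6 0x1d3→b29/s1 VC-HIT; vc=[13]
#7 0x76→b7/s3 L1-HIT; vc=[13]
#8 0x1dc→b29/s1 L1-HIT; vc=[13]
#9 0x1da→b29/s1 L1-HIT; vc=[13]
#10 0x7c→b7/s3 L1-HIT; vc=[13]
#11 0x5e→b5/s1 MISS; vc=[13,29]
#12 0x96→b9/s1 MISS; vc=[13,29,5]
#13 0x5a→b5/s1 VC-HIT; vc=[13,29,9]

VC = [13, 29, 9]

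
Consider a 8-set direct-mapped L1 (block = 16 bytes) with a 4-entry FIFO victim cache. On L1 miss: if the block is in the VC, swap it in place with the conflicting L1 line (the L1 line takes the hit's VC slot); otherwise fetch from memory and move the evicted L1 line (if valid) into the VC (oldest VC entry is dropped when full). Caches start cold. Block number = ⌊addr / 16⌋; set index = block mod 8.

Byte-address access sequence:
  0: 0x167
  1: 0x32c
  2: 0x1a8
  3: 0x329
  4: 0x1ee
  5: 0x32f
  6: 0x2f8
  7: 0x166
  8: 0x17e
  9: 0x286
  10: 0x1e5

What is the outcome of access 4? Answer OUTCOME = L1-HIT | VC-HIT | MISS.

0: 0x167 (blk 22, set 6) → MISS  vc=[]
1: 0x32c (blk 50, set 2) → MISS  vc=[]
2: 0x1a8 (blk 26, set 2) → MISS  vc=[50]
3: 0x329 (blk 50, set 2) → VC-HIT  vc=[26]
4: 0x1ee (blk 30, set 6) → MISS  vc=[26, 22]
5: 0x32f (blk 50, set 2) → L1-HIT  vc=[26, 22]
6: 0x2f8 (blk 47, set 7) → MISS  vc=[26, 22]
7: 0x166 (blk 22, set 6) → VC-HIT  vc=[26, 30]
8: 0x17e (blk 23, set 7) → MISS  vc=[26, 30, 47]
9: 0x286 (blk 40, set 0) → MISS  vc=[26, 30, 47]
10: 0x1e5 (blk 30, set 6) → VC-HIT  vc=[26, 22, 47]

OUTCOME = MISS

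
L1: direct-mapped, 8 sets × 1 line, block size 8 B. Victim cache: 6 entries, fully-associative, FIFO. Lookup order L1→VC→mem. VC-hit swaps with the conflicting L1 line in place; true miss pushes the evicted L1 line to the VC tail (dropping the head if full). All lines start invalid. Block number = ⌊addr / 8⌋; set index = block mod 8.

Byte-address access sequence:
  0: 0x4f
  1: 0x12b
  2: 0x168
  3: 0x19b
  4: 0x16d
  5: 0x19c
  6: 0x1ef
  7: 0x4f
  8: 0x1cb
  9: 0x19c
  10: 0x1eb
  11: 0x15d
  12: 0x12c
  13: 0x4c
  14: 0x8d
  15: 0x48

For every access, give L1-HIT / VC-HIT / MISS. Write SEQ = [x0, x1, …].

SEQ = [MISS, MISS, MISS, MISS, L1-HIT, L1-HIT, MISS, L1-HIT, MISS, L1-HIT, L1-HIT, MISS, VC-HIT, VC-HIT, MISS, VC-HIT]

  [0] addr=0x4f blk=9 s=1: MISS | VC []
  [1] addr=0x12b blk=37 s=5: MISS | VC []
  [2] addr=0x168 blk=45 s=5: MISS | VC [37]
  [3] addr=0x19b blk=51 s=3: MISS | VC [37]
  [4] addr=0x16d blk=45 s=5: L1-HIT | VC [37]
  [5] addr=0x19c blk=51 s=3: L1-HIT | VC [37]
  [6] addr=0x1ef blk=61 s=5: MISS | VC [37, 45]
  [7] addr=0x4f blk=9 s=1: L1-HIT | VC [37, 45]
  [8] addr=0x1cb blk=57 s=1: MISS | VC [37, 45, 9]
  [9] addr=0x19c blk=51 s=3: L1-HIT | VC [37, 45, 9]
  [10] addr=0x1eb blk=61 s=5: L1-HIT | VC [37, 45, 9]
  [11] addr=0x15d blk=43 s=3: MISS | VC [37, 45, 9, 51]
  [12] addr=0x12c blk=37 s=5: VC-HIT | VC [61, 45, 9, 51]
  [13] addr=0x4c blk=9 s=1: VC-HIT | VC [61, 45, 57, 51]
  [14] addr=0x8d blk=17 s=1: MISS | VC [61, 45, 57, 51, 9]
  [15] addr=0x48 blk=9 s=1: VC-HIT | VC [61, 45, 57, 51, 17]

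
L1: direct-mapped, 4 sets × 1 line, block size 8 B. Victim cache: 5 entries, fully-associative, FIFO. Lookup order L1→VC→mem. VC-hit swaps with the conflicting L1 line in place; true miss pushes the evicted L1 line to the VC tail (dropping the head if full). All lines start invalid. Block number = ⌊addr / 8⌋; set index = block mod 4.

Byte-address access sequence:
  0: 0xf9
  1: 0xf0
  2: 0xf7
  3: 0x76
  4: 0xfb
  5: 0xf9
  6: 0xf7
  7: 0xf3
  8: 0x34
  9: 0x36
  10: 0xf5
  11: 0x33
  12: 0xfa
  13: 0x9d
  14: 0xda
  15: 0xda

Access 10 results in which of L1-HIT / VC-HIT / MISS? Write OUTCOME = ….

#0 0xf9→b31/s3 MISS; vc=[]
#1 0xf0→b30/s2 MISS; vc=[]
#2 0xf7→b30/s2 L1-HIT; vc=[]
#3 0x76→b14/s2 MISS; vc=[30]
#4 0xfb→b31/s3 L1-HIT; vc=[30]
#5 0xf9→b31/s3 L1-HIT; vc=[30]
#6 0xf7→b30/s2 VC-HIT; vc=[14]
#7 0xf3→b30/s2 L1-HIT; vc=[14]
#8 0x34→b6/s2 MISS; vc=[14,30]
#9 0x36→b6/s2 L1-HIT; vc=[14,30]
#10 0xf5→b30/s2 VC-HIT; vc=[14,6]
#11 0x33→b6/s2 VC-HIT; vc=[14,30]
#12 0xfa→b31/s3 L1-HIT; vc=[14,30]
#13 0x9d→b19/s3 MISS; vc=[14,30,31]
#14 0xda→b27/s3 MISS; vc=[14,30,31,19]
#15 0xda→b27/s3 L1-HIT; vc=[14,30,31,19]

OUTCOME = VC-HIT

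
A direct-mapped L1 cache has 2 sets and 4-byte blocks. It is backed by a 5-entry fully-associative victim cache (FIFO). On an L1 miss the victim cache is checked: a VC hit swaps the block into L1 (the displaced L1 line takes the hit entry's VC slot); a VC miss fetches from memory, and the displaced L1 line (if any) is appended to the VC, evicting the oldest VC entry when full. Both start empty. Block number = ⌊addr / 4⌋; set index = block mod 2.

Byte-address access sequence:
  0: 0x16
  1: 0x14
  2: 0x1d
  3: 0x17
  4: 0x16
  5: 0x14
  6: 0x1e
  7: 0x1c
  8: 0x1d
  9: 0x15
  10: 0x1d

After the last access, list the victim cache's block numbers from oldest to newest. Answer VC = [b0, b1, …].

  [0] addr=0x16 blk=5 s=1: MISS | VC []
  [1] addr=0x14 blk=5 s=1: L1-HIT | VC []
  [2] addr=0x1d blk=7 s=1: MISS | VC [5]
  [3] addr=0x17 blk=5 s=1: VC-HIT | VC [7]
  [4] addr=0x16 blk=5 s=1: L1-HIT | VC [7]
  [5] addr=0x14 blk=5 s=1: L1-HIT | VC [7]
  [6] addr=0x1e blk=7 s=1: VC-HIT | VC [5]
  [7] addr=0x1c blk=7 s=1: L1-HIT | VC [5]
  [8] addr=0x1d blk=7 s=1: L1-HIT | VC [5]
  [9] addr=0x15 blk=5 s=1: VC-HIT | VC [7]
  [10] addr=0x1d blk=7 s=1: VC-HIT | VC [5]

VC = [5]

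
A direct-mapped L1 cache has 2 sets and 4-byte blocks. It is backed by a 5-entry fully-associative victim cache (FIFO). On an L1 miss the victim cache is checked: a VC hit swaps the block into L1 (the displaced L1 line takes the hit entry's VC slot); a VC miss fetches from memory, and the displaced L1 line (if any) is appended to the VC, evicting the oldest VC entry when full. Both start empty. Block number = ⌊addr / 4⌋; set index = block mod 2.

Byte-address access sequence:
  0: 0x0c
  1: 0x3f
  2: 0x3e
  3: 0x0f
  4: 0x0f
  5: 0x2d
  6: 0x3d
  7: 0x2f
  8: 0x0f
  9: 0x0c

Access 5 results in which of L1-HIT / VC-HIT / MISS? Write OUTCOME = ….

OUTCOME = MISS

  [0] addr=0xc blk=3 s=1: MISS | VC []
  [1] addr=0x3f blk=15 s=1: MISS | VC [3]
  [2] addr=0x3e blk=15 s=1: L1-HIT | VC [3]
  [3] addr=0xf blk=3 s=1: VC-HIT | VC [15]
  [4] addr=0xf blk=3 s=1: L1-HIT | VC [15]
  [5] addr=0x2d blk=11 s=1: MISS | VC [15, 3]
  [6] addr=0x3d blk=15 s=1: VC-HIT | VC [11, 3]
  [7] addr=0x2f blk=11 s=1: VC-HIT | VC [15, 3]
  [8] addr=0xf blk=3 s=1: VC-HIT | VC [15, 11]
  [9] addr=0xc blk=3 s=1: L1-HIT | VC [15, 11]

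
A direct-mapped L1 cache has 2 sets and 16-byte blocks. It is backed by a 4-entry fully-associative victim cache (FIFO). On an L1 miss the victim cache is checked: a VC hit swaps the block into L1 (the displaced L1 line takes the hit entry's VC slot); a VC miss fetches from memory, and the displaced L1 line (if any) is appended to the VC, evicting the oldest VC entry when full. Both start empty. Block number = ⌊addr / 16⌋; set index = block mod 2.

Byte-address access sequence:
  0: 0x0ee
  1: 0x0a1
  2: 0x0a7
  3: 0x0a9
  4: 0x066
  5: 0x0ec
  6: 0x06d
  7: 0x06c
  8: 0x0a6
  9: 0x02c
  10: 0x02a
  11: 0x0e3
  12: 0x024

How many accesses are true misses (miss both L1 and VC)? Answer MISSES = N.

#0 0xee→b14/s0 MISS; vc=[]
#1 0xa1→b10/s0 MISS; vc=[14]
#2 0xa7→b10/s0 L1-HIT; vc=[14]
#3 0xa9→b10/s0 L1-HIT; vc=[14]
#4 0x66→b6/s0 MISS; vc=[14,10]
#5 0xec→b14/s0 VC-HIT; vc=[6,10]
#6 0x6d→b6/s0 VC-HIT; vc=[14,10]
#7 0x6c→b6/s0 L1-HIT; vc=[14,10]
#8 0xa6→b10/s0 VC-HIT; vc=[14,6]
#9 0x2c→b2/s0 MISS; vc=[14,6,10]
#10 0x2a→b2/s0 L1-HIT; vc=[14,6,10]
#11 0xe3→b14/s0 VC-HIT; vc=[2,6,10]
#12 0x24→b2/s0 VC-HIT; vc=[14,6,10]

MISSES = 4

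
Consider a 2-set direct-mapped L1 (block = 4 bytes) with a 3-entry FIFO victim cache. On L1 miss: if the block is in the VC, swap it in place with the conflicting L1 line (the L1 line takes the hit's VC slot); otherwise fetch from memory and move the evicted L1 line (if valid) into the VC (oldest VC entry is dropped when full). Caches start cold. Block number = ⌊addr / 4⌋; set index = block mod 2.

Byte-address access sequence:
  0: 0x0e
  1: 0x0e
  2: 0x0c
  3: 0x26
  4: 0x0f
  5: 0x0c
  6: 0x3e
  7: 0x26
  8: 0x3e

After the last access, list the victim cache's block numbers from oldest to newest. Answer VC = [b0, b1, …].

  [0] addr=0xe blk=3 s=1: MISS | VC []
  [1] addr=0xe blk=3 s=1: L1-HIT | VC []
  [2] addr=0xc blk=3 s=1: L1-HIT | VC []
  [3] addr=0x26 blk=9 s=1: MISS | VC [3]
  [4] addr=0xf blk=3 s=1: VC-HIT | VC [9]
  [5] addr=0xc blk=3 s=1: L1-HIT | VC [9]
  [6] addr=0x3e blk=15 s=1: MISS | VC [9, 3]
  [7] addr=0x26 blk=9 s=1: VC-HIT | VC [15, 3]
  [8] addr=0x3e blk=15 s=1: VC-HIT | VC [9, 3]

VC = [9, 3]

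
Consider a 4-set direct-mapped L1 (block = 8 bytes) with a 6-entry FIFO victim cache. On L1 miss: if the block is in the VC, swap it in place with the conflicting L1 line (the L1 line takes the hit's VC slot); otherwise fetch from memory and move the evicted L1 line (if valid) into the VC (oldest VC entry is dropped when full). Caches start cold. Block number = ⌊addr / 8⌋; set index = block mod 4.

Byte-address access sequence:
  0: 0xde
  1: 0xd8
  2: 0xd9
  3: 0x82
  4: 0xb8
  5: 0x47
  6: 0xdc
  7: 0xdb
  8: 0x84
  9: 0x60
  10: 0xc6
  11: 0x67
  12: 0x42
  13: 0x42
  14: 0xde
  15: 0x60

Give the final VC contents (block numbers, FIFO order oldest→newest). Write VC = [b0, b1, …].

VC = [23, 8, 16, 24]

  [0] addr=0xde blk=27 s=3: MISS | VC []
  [1] addr=0xd8 blk=27 s=3: L1-HIT | VC []
  [2] addr=0xd9 blk=27 s=3: L1-HIT | VC []
  [3] addr=0x82 blk=16 s=0: MISS | VC []
  [4] addr=0xb8 blk=23 s=3: MISS | VC [27]
  [5] addr=0x47 blk=8 s=0: MISS | VC [27, 16]
  [6] addr=0xdc blk=27 s=3: VC-HIT | VC [23, 16]
  [7] addr=0xdb blk=27 s=3: L1-HIT | VC [23, 16]
  [8] addr=0x84 blk=16 s=0: VC-HIT | VC [23, 8]
  [9] addr=0x60 blk=12 s=0: MISS | VC [23, 8, 16]
  [10] addr=0xc6 blk=24 s=0: MISS | VC [23, 8, 16, 12]
  [11] addr=0x67 blk=12 s=0: VC-HIT | VC [23, 8, 16, 24]
  [12] addr=0x42 blk=8 s=0: VC-HIT | VC [23, 12, 16, 24]
  [13] addr=0x42 blk=8 s=0: L1-HIT | VC [23, 12, 16, 24]
  [14] addr=0xde blk=27 s=3: L1-HIT | VC [23, 12, 16, 24]
  [15] addr=0x60 blk=12 s=0: VC-HIT | VC [23, 8, 16, 24]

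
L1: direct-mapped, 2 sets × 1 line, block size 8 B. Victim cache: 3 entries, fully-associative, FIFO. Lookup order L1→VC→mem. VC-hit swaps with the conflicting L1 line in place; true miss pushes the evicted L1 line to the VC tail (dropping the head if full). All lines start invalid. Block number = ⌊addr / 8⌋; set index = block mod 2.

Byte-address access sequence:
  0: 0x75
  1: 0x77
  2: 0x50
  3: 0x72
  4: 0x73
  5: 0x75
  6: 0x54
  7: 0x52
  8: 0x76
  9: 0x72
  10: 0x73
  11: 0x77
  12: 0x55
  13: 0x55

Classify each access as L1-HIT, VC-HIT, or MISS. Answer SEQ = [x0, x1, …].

  [0] addr=0x75 blk=14 s=0: MISS | VC []
  [1] addr=0x77 blk=14 s=0: L1-HIT | VC []
  [2] addr=0x50 blk=10 s=0: MISS | VC [14]
  [3] addr=0x72 blk=14 s=0: VC-HIT | VC [10]
  [4] addr=0x73 blk=14 s=0: L1-HIT | VC [10]
  [5] addr=0x75 blk=14 s=0: L1-HIT | VC [10]
  [6] addr=0x54 blk=10 s=0: VC-HIT | VC [14]
  [7] addr=0x52 blk=10 s=0: L1-HIT | VC [14]
  [8] addr=0x76 blk=14 s=0: VC-HIT | VC [10]
  [9] addr=0x72 blk=14 s=0: L1-HIT | VC [10]
  [10] addr=0x73 blk=14 s=0: L1-HIT | VC [10]
  [11] addr=0x77 blk=14 s=0: L1-HIT | VC [10]
  [12] addr=0x55 blk=10 s=0: VC-HIT | VC [14]
  [13] addr=0x55 blk=10 s=0: L1-HIT | VC [14]

SEQ = [MISS, L1-HIT, MISS, VC-HIT, L1-HIT, L1-HIT, VC-HIT, L1-HIT, VC-HIT, L1-HIT, L1-HIT, L1-HIT, VC-HIT, L1-HIT]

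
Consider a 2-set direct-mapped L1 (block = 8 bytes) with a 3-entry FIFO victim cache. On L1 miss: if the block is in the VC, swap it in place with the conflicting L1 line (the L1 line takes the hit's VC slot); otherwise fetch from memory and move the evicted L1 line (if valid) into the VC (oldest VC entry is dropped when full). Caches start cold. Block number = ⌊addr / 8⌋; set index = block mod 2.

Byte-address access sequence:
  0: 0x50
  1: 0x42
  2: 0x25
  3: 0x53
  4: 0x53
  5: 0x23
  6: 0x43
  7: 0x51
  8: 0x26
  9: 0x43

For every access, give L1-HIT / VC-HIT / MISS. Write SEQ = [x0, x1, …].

SEQ = [MISS, MISS, MISS, VC-HIT, L1-HIT, VC-HIT, VC-HIT, VC-HIT, VC-HIT, VC-HIT]

  [0] addr=0x50 blk=10 s=0: MISS | VC []
  [1] addr=0x42 blk=8 s=0: MISS | VC [10]
  [2] addr=0x25 blk=4 s=0: MISS | VC [10, 8]
  [3] addr=0x53 blk=10 s=0: VC-HIT | VC [4, 8]
  [4] addr=0x53 blk=10 s=0: L1-HIT | VC [4, 8]
  [5] addr=0x23 blk=4 s=0: VC-HIT | VC [10, 8]
  [6] addr=0x43 blk=8 s=0: VC-HIT | VC [10, 4]
  [7] addr=0x51 blk=10 s=0: VC-HIT | VC [8, 4]
  [8] addr=0x26 blk=4 s=0: VC-HIT | VC [8, 10]
  [9] addr=0x43 blk=8 s=0: VC-HIT | VC [4, 10]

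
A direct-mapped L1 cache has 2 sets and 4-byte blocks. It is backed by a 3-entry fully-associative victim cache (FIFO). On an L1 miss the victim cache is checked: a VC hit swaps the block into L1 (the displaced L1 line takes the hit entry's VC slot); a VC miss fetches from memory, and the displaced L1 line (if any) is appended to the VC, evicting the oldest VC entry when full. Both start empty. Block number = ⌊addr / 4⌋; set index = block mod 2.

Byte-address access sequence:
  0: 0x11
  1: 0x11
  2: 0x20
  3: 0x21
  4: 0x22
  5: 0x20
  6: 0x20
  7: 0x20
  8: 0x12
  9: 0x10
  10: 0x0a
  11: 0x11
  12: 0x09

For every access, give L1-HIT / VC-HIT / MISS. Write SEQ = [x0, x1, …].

SEQ = [MISS, L1-HIT, MISS, L1-HIT, L1-HIT, L1-HIT, L1-HIT, L1-HIT, VC-HIT, L1-HIT, MISS, VC-HIT, VC-HIT]

#0 0x11→b4/s0 MISS; vc=[]
#1 0x11→b4/s0 L1-HIT; vc=[]
#2 0x20→b8/s0 MISS; vc=[4]
#3 0x21→b8/s0 L1-HIT; vc=[4]
#4 0x22→b8/s0 L1-HIT; vc=[4]
#5 0x20→b8/s0 L1-HIT; vc=[4]
#6 0x20→b8/s0 L1-HIT; vc=[4]
#7 0x20→b8/s0 L1-HIT; vc=[4]
#8 0x12→b4/s0 VC-HIT; vc=[8]
#9 0x10→b4/s0 L1-HIT; vc=[8]
#10 0xa→b2/s0 MISS; vc=[8,4]
#11 0x11→b4/s0 VC-HIT; vc=[8,2]
#12 0x9→b2/s0 VC-HIT; vc=[8,4]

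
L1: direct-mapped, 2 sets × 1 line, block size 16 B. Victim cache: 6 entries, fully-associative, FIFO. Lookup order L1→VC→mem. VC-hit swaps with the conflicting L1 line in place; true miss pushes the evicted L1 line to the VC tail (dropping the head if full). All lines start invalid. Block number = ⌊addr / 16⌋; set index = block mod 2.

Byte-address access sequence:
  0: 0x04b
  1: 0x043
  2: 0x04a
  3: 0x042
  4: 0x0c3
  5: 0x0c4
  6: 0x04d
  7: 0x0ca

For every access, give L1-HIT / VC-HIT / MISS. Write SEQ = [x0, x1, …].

0: 0x4b (blk 4, set 0) → MISS  vc=[]
1: 0x43 (blk 4, set 0) → L1-HIT  vc=[]
2: 0x4a (blk 4, set 0) → L1-HIT  vc=[]
3: 0x42 (blk 4, set 0) → L1-HIT  vc=[]
4: 0xc3 (blk 12, set 0) → MISS  vc=[4]
5: 0xc4 (blk 12, set 0) → L1-HIT  vc=[4]
6: 0x4d (blk 4, set 0) → VC-HIT  vc=[12]
7: 0xca (blk 12, set 0) → VC-HIT  vc=[4]

SEQ = [MISS, L1-HIT, L1-HIT, L1-HIT, MISS, L1-HIT, VC-HIT, VC-HIT]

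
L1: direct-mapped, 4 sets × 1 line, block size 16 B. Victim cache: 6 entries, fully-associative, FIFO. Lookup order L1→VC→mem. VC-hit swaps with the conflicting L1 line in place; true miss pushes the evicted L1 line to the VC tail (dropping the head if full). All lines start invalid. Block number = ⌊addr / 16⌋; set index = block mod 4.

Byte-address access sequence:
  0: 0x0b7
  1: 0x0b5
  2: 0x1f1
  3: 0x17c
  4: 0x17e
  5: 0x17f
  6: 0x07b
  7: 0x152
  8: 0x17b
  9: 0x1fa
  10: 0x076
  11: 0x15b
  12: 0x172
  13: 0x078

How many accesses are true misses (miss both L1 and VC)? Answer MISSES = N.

MISSES = 5

#0 0xb7→b11/s3 MISS; vc=[]
#1 0xb5→b11/s3 L1-HIT; vc=[]
#2 0x1f1→b31/s3 MISS; vc=[11]
#3 0x17c→b23/s3 MISS; vc=[11,31]
#4 0x17e→b23/s3 L1-HIT; vc=[11,31]
#5 0x17f→b23/s3 L1-HIT; vc=[11,31]
#6 0x7b→b7/s3 MISS; vc=[11,31,23]
#7 0x152→b21/s1 MISS; vc=[11,31,23]
#8 0x17b→b23/s3 VC-HIT; vc=[11,31,7]
#9 0x1fa→b31/s3 VC-HIT; vc=[11,23,7]
#10 0x76→b7/s3 VC-HIT; vc=[11,23,31]
#11 0x15b→b21/s1 L1-HIT; vc=[11,23,31]
#12 0x172→b23/s3 VC-HIT; vc=[11,7,31]
#13 0x78→b7/s3 VC-HIT; vc=[11,23,31]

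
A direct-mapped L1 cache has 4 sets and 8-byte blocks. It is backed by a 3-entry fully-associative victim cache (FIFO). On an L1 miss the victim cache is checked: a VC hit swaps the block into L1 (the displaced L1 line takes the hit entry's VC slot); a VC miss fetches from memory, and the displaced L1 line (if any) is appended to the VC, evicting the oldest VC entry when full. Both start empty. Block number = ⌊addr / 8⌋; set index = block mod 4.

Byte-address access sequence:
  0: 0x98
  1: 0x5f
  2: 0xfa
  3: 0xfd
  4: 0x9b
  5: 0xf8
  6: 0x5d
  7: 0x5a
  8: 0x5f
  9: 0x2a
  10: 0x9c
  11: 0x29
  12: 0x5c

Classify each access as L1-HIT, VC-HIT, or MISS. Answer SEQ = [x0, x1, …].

#0 0x98→b19/s3 MISS; vc=[]
#1 0x5f→b11/s3 MISS; vc=[19]
#2 0xfa→b31/s3 MISS; vc=[19,11]
#3 0xfd→b31/s3 L1-HIT; vc=[19,11]
#4 0x9b→b19/s3 VC-HIT; vc=[31,11]
#5 0xf8→b31/s3 VC-HIT; vc=[19,11]
#6 0x5d→b11/s3 VC-HIT; vc=[19,31]
#7 0x5a→b11/s3 L1-HIT; vc=[19,31]
#8 0x5f→b11/s3 L1-HIT; vc=[19,31]
#9 0x2a→b5/s1 MISS; vc=[19,31]
#10 0x9c→b19/s3 VC-HIT; vc=[11,31]
#11 0x29→b5/s1 L1-HIT; vc=[11,31]
#12 0x5c→b11/s3 VC-HIT; vc=[19,31]

SEQ = [MISS, MISS, MISS, L1-HIT, VC-HIT, VC-HIT, VC-HIT, L1-HIT, L1-HIT, MISS, VC-HIT, L1-HIT, VC-HIT]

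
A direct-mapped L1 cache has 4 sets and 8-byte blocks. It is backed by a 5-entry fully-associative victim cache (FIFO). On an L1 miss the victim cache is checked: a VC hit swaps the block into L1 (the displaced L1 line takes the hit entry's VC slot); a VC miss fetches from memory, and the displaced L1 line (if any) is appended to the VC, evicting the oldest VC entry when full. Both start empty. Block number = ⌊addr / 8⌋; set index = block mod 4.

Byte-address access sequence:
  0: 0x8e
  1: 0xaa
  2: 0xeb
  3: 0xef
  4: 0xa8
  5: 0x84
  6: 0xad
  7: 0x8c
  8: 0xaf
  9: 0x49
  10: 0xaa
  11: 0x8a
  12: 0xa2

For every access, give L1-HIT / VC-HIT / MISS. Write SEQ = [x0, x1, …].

SEQ = [MISS, MISS, MISS, L1-HIT, VC-HIT, MISS, L1-HIT, VC-HIT, VC-HIT, MISS, VC-HIT, VC-HIT, MISS]

0: 0x8e (blk 17, set 1) → MISS  vc=[]
1: 0xaa (blk 21, set 1) → MISS  vc=[17]
2: 0xeb (blk 29, set 1) → MISS  vc=[17, 21]
3: 0xef (blk 29, set 1) → L1-HIT  vc=[17, 21]
4: 0xa8 (blk 21, set 1) → VC-HIT  vc=[17, 29]
5: 0x84 (blk 16, set 0) → MISS  vc=[17, 29]
6: 0xad (blk 21, set 1) → L1-HIT  vc=[17, 29]
7: 0x8c (blk 17, set 1) → VC-HIT  vc=[21, 29]
8: 0xaf (blk 21, set 1) → VC-HIT  vc=[17, 29]
9: 0x49 (blk 9, set 1) → MISS  vc=[17, 29, 21]
10: 0xaa (blk 21, set 1) → VC-HIT  vc=[17, 29, 9]
11: 0x8a (blk 17, set 1) → VC-HIT  vc=[21, 29, 9]
12: 0xa2 (blk 20, set 0) → MISS  vc=[21, 29, 9, 16]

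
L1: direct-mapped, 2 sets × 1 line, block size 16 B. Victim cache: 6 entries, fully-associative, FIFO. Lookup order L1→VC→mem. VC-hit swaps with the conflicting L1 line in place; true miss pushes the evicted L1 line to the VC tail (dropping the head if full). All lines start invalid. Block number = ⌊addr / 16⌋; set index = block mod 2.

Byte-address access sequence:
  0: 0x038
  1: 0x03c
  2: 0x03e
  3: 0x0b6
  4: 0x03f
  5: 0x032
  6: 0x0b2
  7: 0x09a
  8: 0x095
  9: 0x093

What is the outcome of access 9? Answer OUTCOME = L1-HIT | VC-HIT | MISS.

  [0] addr=0x38 blk=3 s=1: MISS | VC []
  [1] addr=0x3c blk=3 s=1: L1-HIT | VC []
  [2] addr=0x3e blk=3 s=1: L1-HIT | VC []
  [3] addr=0xb6 blk=11 s=1: MISS | VC [3]
  [4] addr=0x3f blk=3 s=1: VC-HIT | VC [11]
  [5] addr=0x32 blk=3 s=1: L1-HIT | VC [11]
  [6] addr=0xb2 blk=11 s=1: VC-HIT | VC [3]
  [7] addr=0x9a blk=9 s=1: MISS | VC [3, 11]
  [8] addr=0x95 blk=9 s=1: L1-HIT | VC [3, 11]
  [9] addr=0x93 blk=9 s=1: L1-HIT | VC [3, 11]

OUTCOME = L1-HIT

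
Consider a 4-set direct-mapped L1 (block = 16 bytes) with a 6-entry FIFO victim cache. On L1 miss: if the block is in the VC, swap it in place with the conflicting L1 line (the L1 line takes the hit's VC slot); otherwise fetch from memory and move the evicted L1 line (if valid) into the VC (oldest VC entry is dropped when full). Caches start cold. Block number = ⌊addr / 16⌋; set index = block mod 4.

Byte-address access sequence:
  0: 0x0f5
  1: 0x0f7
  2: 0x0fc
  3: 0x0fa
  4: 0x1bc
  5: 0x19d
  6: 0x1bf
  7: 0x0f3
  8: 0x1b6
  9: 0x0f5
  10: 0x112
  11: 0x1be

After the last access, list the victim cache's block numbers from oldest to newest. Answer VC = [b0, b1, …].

VC = [15, 25]

0: 0xf5 (blk 15, set 3) → MISS  vc=[]
1: 0xf7 (blk 15, set 3) → L1-HIT  vc=[]
2: 0xfc (blk 15, set 3) → L1-HIT  vc=[]
3: 0xfa (blk 15, set 3) → L1-HIT  vc=[]
4: 0x1bc (blk 27, set 3) → MISS  vc=[15]
5: 0x19d (blk 25, set 1) → MISS  vc=[15]
6: 0x1bf (blk 27, set 3) → L1-HIT  vc=[15]
7: 0xf3 (blk 15, set 3) → VC-HIT  vc=[27]
8: 0x1b6 (blk 27, set 3) → VC-HIT  vc=[15]
9: 0xf5 (blk 15, set 3) → VC-HIT  vc=[27]
10: 0x112 (blk 17, set 1) → MISS  vc=[27, 25]
11: 0x1be (blk 27, set 3) → VC-HIT  vc=[15, 25]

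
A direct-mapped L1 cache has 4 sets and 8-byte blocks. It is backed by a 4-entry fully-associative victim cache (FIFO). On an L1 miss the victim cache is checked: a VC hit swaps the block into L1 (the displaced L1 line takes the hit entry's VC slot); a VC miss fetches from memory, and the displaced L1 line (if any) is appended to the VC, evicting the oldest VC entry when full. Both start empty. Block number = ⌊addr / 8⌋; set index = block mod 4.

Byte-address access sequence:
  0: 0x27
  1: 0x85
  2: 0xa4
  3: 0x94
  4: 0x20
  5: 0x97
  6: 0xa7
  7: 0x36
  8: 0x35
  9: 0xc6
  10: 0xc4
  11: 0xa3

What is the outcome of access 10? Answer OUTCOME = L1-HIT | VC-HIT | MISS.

OUTCOME = L1-HIT

0: 0x27 (blk 4, set 0) → MISS  vc=[]
1: 0x85 (blk 16, set 0) → MISS  vc=[4]
2: 0xa4 (blk 20, set 0) → MISS  vc=[4, 16]
3: 0x94 (blk 18, set 2) → MISS  vc=[4, 16]
4: 0x20 (blk 4, set 0) → VC-HIT  vc=[20, 16]
5: 0x97 (blk 18, set 2) → L1-HIT  vc=[20, 16]
6: 0xa7 (blk 20, set 0) → VC-HIT  vc=[4, 16]
7: 0x36 (blk 6, set 2) → MISS  vc=[4, 16, 18]
8: 0x35 (blk 6, set 2) → L1-HIT  vc=[4, 16, 18]
9: 0xc6 (blk 24, set 0) → MISS  vc=[4, 16, 18, 20]
10: 0xc4 (blk 24, set 0) → L1-HIT  vc=[4, 16, 18, 20]
11: 0xa3 (blk 20, set 0) → VC-HIT  vc=[4, 16, 18, 24]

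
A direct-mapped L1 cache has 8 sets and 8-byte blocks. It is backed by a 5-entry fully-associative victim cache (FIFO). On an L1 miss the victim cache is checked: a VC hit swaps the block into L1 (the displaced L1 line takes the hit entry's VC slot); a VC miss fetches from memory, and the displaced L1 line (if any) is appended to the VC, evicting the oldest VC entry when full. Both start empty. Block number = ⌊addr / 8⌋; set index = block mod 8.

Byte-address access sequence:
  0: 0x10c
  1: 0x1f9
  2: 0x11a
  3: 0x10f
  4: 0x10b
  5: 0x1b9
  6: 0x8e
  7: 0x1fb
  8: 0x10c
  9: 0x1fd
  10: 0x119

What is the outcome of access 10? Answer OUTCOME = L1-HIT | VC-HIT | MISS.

OUTCOME = L1-HIT

0: 0x10c (blk 33, set 1) → MISS  vc=[]
1: 0x1f9 (blk 63, set 7) → MISS  vc=[]
2: 0x11a (blk 35, set 3) → MISS  vc=[]
3: 0x10f (blk 33, set 1) → L1-HIT  vc=[]
4: 0x10b (blk 33, set 1) → L1-HIT  vc=[]
5: 0x1b9 (blk 55, set 7) → MISS  vc=[63]
6: 0x8e (blk 17, set 1) → MISS  vc=[63, 33]
7: 0x1fb (blk 63, set 7) → VC-HIT  vc=[55, 33]
8: 0x10c (blk 33, set 1) → VC-HIT  vc=[55, 17]
9: 0x1fd (blk 63, set 7) → L1-HIT  vc=[55, 17]
10: 0x119 (blk 35, set 3) → L1-HIT  vc=[55, 17]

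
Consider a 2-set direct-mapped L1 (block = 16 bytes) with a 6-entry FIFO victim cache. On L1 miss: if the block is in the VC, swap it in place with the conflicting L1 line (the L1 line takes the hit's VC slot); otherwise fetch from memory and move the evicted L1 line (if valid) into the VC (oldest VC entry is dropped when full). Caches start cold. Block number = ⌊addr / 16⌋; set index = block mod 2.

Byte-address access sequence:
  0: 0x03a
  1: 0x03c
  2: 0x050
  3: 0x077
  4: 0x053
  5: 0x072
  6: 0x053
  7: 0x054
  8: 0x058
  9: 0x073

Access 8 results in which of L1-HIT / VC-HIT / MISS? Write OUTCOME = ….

OUTCOME = L1-HIT

  [0] addr=0x3a blk=3 s=1: MISS | VC []
  [1] addr=0x3c blk=3 s=1: L1-HIT | VC []
  [2] addr=0x50 blk=5 s=1: MISS | VC [3]
  [3] addr=0x77 blk=7 s=1: MISS | VC [3, 5]
  [4] addr=0x53 blk=5 s=1: VC-HIT | VC [3, 7]
  [5] addr=0x72 blk=7 s=1: VC-HIT | VC [3, 5]
  [6] addr=0x53 blk=5 s=1: VC-HIT | VC [3, 7]
  [7] addr=0x54 blk=5 s=1: L1-HIT | VC [3, 7]
  [8] addr=0x58 blk=5 s=1: L1-HIT | VC [3, 7]
  [9] addr=0x73 blk=7 s=1: VC-HIT | VC [3, 5]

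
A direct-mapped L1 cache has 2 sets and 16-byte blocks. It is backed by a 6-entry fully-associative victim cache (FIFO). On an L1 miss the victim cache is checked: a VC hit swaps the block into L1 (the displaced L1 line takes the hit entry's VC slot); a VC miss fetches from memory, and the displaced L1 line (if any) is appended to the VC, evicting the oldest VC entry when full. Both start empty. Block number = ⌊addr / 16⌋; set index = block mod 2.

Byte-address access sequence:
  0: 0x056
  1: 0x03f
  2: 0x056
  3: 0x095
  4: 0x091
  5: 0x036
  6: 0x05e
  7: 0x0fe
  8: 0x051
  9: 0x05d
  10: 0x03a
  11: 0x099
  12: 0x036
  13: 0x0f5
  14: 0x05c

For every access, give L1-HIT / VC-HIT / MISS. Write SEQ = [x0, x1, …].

SEQ = [MISS, MISS, VC-HIT, MISS, L1-HIT, VC-HIT, VC-HIT, MISS, VC-HIT, L1-HIT, VC-HIT, VC-HIT, VC-HIT, VC-HIT, VC-HIT]

#0 0x56→b5/s1 MISS; vc=[]
#1 0x3f→b3/s1 MISS; vc=[5]
#2 0x56→b5/s1 VC-HIT; vc=[3]
#3 0x95→b9/s1 MISS; vc=[3,5]
#4 0x91→b9/s1 L1-HIT; vc=[3,5]
#5 0x36→b3/s1 VC-HIT; vc=[9,5]
#6 0x5e→b5/s1 VC-HIT; vc=[9,3]
#7 0xfe→b15/s1 MISS; vc=[9,3,5]
#8 0x51→b5/s1 VC-HIT; vc=[9,3,15]
#9 0x5d→b5/s1 L1-HIT; vc=[9,3,15]
#10 0x3a→b3/s1 VC-HIT; vc=[9,5,15]
#11 0x99→b9/s1 VC-HIT; vc=[3,5,15]
#12 0x36→b3/s1 VC-HIT; vc=[9,5,15]
#13 0xf5→b15/s1 VC-HIT; vc=[9,5,3]
#14 0x5c→b5/s1 VC-HIT; vc=[9,15,3]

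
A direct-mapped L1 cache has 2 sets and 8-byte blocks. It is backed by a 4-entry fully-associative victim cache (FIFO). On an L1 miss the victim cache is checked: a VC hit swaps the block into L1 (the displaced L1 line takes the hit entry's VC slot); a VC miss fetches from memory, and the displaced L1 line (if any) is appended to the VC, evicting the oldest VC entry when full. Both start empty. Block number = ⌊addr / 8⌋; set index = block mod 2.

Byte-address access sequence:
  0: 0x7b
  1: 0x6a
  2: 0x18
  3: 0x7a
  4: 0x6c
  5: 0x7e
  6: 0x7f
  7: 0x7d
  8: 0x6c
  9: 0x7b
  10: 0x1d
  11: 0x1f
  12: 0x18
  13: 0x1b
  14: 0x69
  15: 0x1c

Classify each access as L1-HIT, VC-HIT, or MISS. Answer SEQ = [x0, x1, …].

0: 0x7b (blk 15, set 1) → MISS  vc=[]
1: 0x6a (blk 13, set 1) → MISS  vc=[15]
2: 0x18 (blk 3, set 1) → MISS  vc=[15, 13]
3: 0x7a (blk 15, set 1) → VC-HIT  vc=[3, 13]
4: 0x6c (blk 13, set 1) → VC-HIT  vc=[3, 15]
5: 0x7e (blk 15, set 1) → VC-HIT  vc=[3, 13]
6: 0x7f (blk 15, set 1) → L1-HIT  vc=[3, 13]
7: 0x7d (blk 15, set 1) → L1-HIT  vc=[3, 13]
8: 0x6c (blk 13, set 1) → VC-HIT  vc=[3, 15]
9: 0x7b (blk 15, set 1) → VC-HIT  vc=[3, 13]
10: 0x1d (blk 3, set 1) → VC-HIT  vc=[15, 13]
11: 0x1f (blk 3, set 1) → L1-HIT  vc=[15, 13]
12: 0x18 (blk 3, set 1) → L1-HIT  vc=[15, 13]
13: 0x1b (blk 3, set 1) → L1-HIT  vc=[15, 13]
14: 0x69 (blk 13, set 1) → VC-HIT  vc=[15, 3]
15: 0x1c (blk 3, set 1) → VC-HIT  vc=[15, 13]

SEQ = [MISS, MISS, MISS, VC-HIT, VC-HIT, VC-HIT, L1-HIT, L1-HIT, VC-HIT, VC-HIT, VC-HIT, L1-HIT, L1-HIT, L1-HIT, VC-HIT, VC-HIT]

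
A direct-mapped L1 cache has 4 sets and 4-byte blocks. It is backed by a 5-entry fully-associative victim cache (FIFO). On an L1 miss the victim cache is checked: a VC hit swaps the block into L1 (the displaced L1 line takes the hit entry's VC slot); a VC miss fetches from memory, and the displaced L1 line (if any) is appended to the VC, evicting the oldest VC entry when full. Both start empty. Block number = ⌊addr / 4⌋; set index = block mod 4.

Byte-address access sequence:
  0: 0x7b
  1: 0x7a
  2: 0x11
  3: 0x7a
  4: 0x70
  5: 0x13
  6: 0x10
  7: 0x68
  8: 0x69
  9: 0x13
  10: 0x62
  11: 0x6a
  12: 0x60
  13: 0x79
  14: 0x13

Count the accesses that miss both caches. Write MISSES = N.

MISSES = 5

0: 0x7b (blk 30, set 2) → MISS  vc=[]
1: 0x7a (blk 30, set 2) → L1-HIT  vc=[]
2: 0x11 (blk 4, set 0) → MISS  vc=[]
3: 0x7a (blk 30, set 2) → L1-HIT  vc=[]
4: 0x70 (blk 28, set 0) → MISS  vc=[4]
5: 0x13 (blk 4, set 0) → VC-HIT  vc=[28]
6: 0x10 (blk 4, set 0) → L1-HIT  vc=[28]
7: 0x68 (blk 26, set 2) → MISS  vc=[28, 30]
8: 0x69 (blk 26, set 2) → L1-HIT  vc=[28, 30]
9: 0x13 (blk 4, set 0) → L1-HIT  vc=[28, 30]
10: 0x62 (blk 24, set 0) → MISS  vc=[28, 30, 4]
11: 0x6a (blk 26, set 2) → L1-HIT  vc=[28, 30, 4]
12: 0x60 (blk 24, set 0) → L1-HIT  vc=[28, 30, 4]
13: 0x79 (blk 30, set 2) → VC-HIT  vc=[28, 26, 4]
14: 0x13 (blk 4, set 0) → VC-HIT  vc=[28, 26, 24]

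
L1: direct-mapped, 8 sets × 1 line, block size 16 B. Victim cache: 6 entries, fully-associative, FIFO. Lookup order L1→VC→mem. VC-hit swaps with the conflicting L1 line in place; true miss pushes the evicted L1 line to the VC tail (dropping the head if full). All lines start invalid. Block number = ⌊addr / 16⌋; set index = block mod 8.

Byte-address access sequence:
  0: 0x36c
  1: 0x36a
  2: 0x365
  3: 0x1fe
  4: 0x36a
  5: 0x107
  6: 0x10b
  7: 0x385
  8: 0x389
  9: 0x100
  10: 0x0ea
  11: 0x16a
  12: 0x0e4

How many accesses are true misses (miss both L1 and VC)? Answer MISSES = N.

#0 0x36c→b54/s6 MISS; vc=[]
#1 0x36a→b54/s6 L1-HIT; vc=[]
#2 0x365→b54/s6 L1-HIT; vc=[]
#3 0x1fe→b31/s7 MISS; vc=[]
#4 0x36a→b54/s6 L1-HIT; vc=[]
#5 0x107→b16/s0 MISS; vc=[]
#6 0x10b→b16/s0 L1-HIT; vc=[]
#7 0x385→b56/s0 MISS; vc=[16]
#8 0x389→b56/s0 L1-HIT; vc=[16]
#9 0x100→b16/s0 VC-HIT; vc=[56]
#10 0xea→b14/s6 MISS; vc=[56,54]
#11 0x16a→b22/s6 MISS; vc=[56,54,14]
#12 0xe4→b14/s6 VC-HIT; vc=[56,54,22]

MISSES = 6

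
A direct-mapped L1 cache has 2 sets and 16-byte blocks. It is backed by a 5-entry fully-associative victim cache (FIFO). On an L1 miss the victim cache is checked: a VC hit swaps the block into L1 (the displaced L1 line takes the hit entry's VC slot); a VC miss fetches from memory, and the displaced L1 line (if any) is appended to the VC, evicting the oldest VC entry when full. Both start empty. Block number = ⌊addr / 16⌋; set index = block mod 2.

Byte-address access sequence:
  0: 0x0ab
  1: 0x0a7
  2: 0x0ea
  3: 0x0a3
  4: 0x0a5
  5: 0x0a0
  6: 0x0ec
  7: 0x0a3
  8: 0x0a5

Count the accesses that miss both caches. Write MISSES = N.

MISSES = 2

#0 0xab→b10/s0 MISS; vc=[]
#1 0xa7→b10/s0 L1-HIT; vc=[]
#2 0xea→b14/s0 MISS; vc=[10]
#3 0xa3→b10/s0 VC-HIT; vc=[14]
#4 0xa5→b10/s0 L1-HIT; vc=[14]
#5 0xa0→b10/s0 L1-HIT; vc=[14]
#6 0xec→b14/s0 VC-HIT; vc=[10]
#7 0xa3→b10/s0 VC-HIT; vc=[14]
#8 0xa5→b10/s0 L1-HIT; vc=[14]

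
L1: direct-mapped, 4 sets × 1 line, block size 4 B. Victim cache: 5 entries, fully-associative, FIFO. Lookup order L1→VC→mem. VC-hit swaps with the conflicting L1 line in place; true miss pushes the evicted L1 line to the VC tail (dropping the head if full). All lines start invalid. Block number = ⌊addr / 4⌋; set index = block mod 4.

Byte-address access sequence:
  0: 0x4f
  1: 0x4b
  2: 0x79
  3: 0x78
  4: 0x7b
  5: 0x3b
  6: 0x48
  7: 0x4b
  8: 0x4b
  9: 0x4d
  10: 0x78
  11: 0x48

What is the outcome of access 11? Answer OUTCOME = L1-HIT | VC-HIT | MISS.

OUTCOME = VC-HIT

#0 0x4f→b19/s3 MISS; vc=[]
#1 0x4b→b18/s2 MISS; vc=[]
#2 0x79→b30/s2 MISS; vc=[18]
#3 0x78→b30/s2 L1-HIT; vc=[18]
#4 0x7b→b30/s2 L1-HIT; vc=[18]
#5 0x3b→b14/s2 MISS; vc=[18,30]
#6 0x48→b18/s2 VC-HIT; vc=[14,30]
#7 0x4b→b18/s2 L1-HIT; vc=[14,30]
#8 0x4b→b18/s2 L1-HIT; vc=[14,30]
#9 0x4d→b19/s3 L1-HIT; vc=[14,30]
#10 0x78→b30/s2 VC-HIT; vc=[14,18]
#11 0x48→b18/s2 VC-HIT; vc=[14,30]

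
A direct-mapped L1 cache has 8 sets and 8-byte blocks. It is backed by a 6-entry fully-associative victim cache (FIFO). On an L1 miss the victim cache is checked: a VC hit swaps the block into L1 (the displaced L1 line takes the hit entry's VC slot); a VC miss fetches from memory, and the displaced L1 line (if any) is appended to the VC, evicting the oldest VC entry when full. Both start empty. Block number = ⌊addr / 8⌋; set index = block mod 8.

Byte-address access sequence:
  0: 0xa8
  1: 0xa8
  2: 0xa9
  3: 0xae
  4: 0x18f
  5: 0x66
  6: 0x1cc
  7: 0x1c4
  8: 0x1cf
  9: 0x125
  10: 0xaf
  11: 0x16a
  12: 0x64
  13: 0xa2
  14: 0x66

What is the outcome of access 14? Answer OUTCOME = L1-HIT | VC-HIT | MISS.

#0 0xa8→b21/s5 MISS; vc=[]
#1 0xa8→b21/s5 L1-HIT; vc=[]
#2 0xa9→b21/s5 L1-HIT; vc=[]
#3 0xae→b21/s5 L1-HIT; vc=[]
#4 0x18f→b49/s1 MISS; vc=[]
#5 0x66→b12/s4 MISS; vc=[]
#6 0x1cc→b57/s1 MISS; vc=[49]
#7 0x1c4→b56/s0 MISS; vc=[49]
#8 0x1cf→b57/s1 L1-HIT; vc=[49]
#9 0x125→b36/s4 MISS; vc=[49,12]
#10 0xaf→b21/s5 L1-HIT; vc=[49,12]
#11 0x16a→b45/s5 MISS; vc=[49,12,21]
#12 0x64→b12/s4 VC-HIT; vc=[49,36,21]
#13 0xa2→b20/s4 MISS; vc=[49,36,21,12]
#14 0x66→b12/s4 VC-HIT; vc=[49,36,21,20]

OUTCOME = VC-HIT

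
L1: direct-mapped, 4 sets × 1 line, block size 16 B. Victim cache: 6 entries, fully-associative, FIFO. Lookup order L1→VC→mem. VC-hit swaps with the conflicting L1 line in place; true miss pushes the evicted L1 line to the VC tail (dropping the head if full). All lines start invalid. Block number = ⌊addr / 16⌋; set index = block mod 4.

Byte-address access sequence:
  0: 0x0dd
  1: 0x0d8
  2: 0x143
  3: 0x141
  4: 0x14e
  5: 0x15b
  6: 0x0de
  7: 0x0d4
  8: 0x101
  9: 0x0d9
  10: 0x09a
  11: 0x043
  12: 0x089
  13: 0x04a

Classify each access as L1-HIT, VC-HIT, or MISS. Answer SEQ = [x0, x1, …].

SEQ = [MISS, L1-HIT, MISS, L1-HIT, L1-HIT, MISS, VC-HIT, L1-HIT, MISS, L1-HIT, MISS, MISS, MISS, VC-HIT]

  [0] addr=0xdd blk=13 s=1: MISS | VC []
  [1] addr=0xd8 blk=13 s=1: L1-HIT | VC []
  [2] addr=0x143 blk=20 s=0: MISS | VC []
  [3] addr=0x141 blk=20 s=0: L1-HIT | VC []
  [4] addr=0x14e blk=20 s=0: L1-HIT | VC []
  [5] addr=0x15b blk=21 s=1: MISS | VC [13]
  [6] addr=0xde blk=13 s=1: VC-HIT | VC [21]
  [7] addr=0xd4 blk=13 s=1: L1-HIT | VC [21]
  [8] addr=0x101 blk=16 s=0: MISS | VC [21, 20]
  [9] addr=0xd9 blk=13 s=1: L1-HIT | VC [21, 20]
  [10] addr=0x9a blk=9 s=1: MISS | VC [21, 20, 13]
  [11] addr=0x43 blk=4 s=0: MISS | VC [21, 20, 13, 16]
  [12] addr=0x89 blk=8 s=0: MISS | VC [21, 20, 13, 16, 4]
  [13] addr=0x4a blk=4 s=0: VC-HIT | VC [21, 20, 13, 16, 8]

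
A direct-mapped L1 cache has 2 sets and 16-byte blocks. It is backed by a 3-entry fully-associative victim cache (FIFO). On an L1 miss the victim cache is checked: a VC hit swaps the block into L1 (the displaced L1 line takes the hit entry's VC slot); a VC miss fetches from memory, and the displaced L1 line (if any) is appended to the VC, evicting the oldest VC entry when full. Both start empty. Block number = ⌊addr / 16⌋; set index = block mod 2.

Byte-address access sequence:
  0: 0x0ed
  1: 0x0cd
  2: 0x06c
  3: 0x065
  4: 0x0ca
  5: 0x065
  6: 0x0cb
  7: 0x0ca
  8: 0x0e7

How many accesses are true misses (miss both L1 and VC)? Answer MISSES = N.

#0 0xed→b14/s0 MISS; vc=[]
#1 0xcd→b12/s0 MISS; vc=[14]
#2 0x6c→b6/s0 MISS; vc=[14,12]
#3 0x65→b6/s0 L1-HIT; vc=[14,12]
#4 0xca→b12/s0 VC-HIT; vc=[14,6]
#5 0x65→b6/s0 VC-HIT; vc=[14,12]
#6 0xcb→b12/s0 VC-HIT; vc=[14,6]
#7 0xca→b12/s0 L1-HIT; vc=[14,6]
#8 0xe7→b14/s0 VC-HIT; vc=[12,6]

MISSES = 3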